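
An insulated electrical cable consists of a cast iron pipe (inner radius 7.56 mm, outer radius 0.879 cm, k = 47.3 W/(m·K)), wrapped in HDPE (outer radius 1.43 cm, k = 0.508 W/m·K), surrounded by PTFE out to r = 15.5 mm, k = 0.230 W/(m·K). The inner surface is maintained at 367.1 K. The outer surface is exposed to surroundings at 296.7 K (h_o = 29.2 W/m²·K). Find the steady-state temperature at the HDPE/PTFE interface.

T = 347.9 K

Treat each layer as a resistance in series:
  R'_cast iron = ln(0.00879/0.00756)/(2πk) = 0.1507/(2π·47.3) = 5.072×10^-4 m·K/W
  R'_HDPE = ln(0.0143/0.00879)/(2πk) = 0.4866/(2π·0.508) = 0.1525 m·K/W
  R'_PTFE = ln(0.0155/0.0143)/(2πk) = 0.08058/(2π·0.230) = 0.05576 m·K/W
  R'_conv,out = 1/(2πr h) = 1/(2π·0.0155·29.2) = 0.3516 m·K/W
ΣR = 5.072×10^-4 + 0.1525 + 0.05576 + 0.3516 = 0.5604 m·K/W
Q' = ΔT/ΣR = (367.1 K − 296.7 K)/0.5604 = 125.6 W/m
From the inner boundary to the HDPE/PTFE interface, ΣR_partial = 0.1530 m·K/W.
T_interface = T_in − Q'·ΣR_partial = 367.1 K − (125.6)(0.1530) = 347.9 K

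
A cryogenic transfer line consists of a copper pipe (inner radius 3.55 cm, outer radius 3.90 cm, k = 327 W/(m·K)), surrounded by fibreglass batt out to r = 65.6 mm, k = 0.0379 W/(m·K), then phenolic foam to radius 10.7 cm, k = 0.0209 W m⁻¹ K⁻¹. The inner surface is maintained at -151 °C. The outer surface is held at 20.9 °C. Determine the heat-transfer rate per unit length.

Q' = 29.1 W/m

Series thermal resistances, inner to outer:
  R'_copper = ln(0.0390/0.0355)/(2πk) = 0.09403/(2π·327) = 4.577×10^-5 m·K/W
  R'_fibreglass batt = ln(0.0656/0.0390)/(2πk) = 0.5200/(2π·0.0379) = 2.184 m·K/W
  R'_phenolic foam = ln(0.107/0.0656)/(2πk) = 0.4893/(2π·0.0209) = 3.726 m·K/W
ΣR = 4.577×10^-5 + 2.184 + 3.726 = 5.910 m·K/W
Q' = ΔT/ΣR = (-151 °C − 20.9 °C)/5.910 = -29.1 W/m
(Negative Q' ⇒ heat flows inward; heat gain = 29.1 W/m.)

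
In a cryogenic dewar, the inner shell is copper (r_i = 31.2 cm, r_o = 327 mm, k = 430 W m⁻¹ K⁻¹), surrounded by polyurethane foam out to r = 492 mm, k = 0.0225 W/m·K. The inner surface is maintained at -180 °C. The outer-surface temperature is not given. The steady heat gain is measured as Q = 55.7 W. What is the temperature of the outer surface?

Sum the resistances:
  R_copper = (1/0.312 − 1/0.327)/(4πk) = 0.1470/(4π·430) = 2.721×10^-5 K/W
  R_polyurethane foam = (1/0.327 − 1/0.492)/(4πk) = 1.026/(4π·0.0225) = 3.627 K/W
ΣR = 3.627 K/W
ΔT = Q·ΣR = 55.7 × 3.627 = 202.0 K
Heat flows inward, so T_out = T_in + ΔT = -180 + 202.0 = 22.0 °C

T_out = 22.0 °C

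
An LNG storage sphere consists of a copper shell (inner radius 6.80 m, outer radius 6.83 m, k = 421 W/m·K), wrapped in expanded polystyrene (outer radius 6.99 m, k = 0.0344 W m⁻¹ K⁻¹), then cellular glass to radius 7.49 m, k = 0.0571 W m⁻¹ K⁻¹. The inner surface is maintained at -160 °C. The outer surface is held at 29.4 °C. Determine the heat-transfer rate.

Treat each layer as a resistance in series:
  R_copper = (1/6.80 − 1/6.83)/(4πk) = 6.459×10^-4/(4π·421) = 1.221×10^-7 K/W
  R_expanded polystyrene = (1/6.83 − 1/6.99)/(4πk) = 0.003351/(4π·0.0344) = 0.007753 K/W
  R_cellular glass = (1/6.99 − 1/7.49)/(4πk) = 0.009550/(4π·0.0571) = 0.01331 K/W
ΣR = 1.221×10^-7 + 0.007753 + 0.01331 = 0.02106 K/W
Q = ΔT/ΣR = (-160 °C − 29.4 °C)/0.02106 = -8990 W
(Negative Q ⇒ heat flows inward; heat gain = 8990 W.)

Q = 8.99 kW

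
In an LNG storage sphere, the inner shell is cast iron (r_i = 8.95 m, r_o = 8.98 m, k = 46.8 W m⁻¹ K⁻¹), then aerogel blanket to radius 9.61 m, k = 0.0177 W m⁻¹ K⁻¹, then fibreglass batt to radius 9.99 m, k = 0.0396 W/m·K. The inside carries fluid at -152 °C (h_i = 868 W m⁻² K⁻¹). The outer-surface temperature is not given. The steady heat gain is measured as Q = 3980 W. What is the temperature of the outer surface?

T_out = 10.3 °C

Series resistances:
  R_conv,in = 1/(4πr²h) = 1/(4π·8.95²·868) = 1.145×10^-6 K/W
  R_cast iron = (1/8.95 − 1/8.98)/(4πk) = 3.733×10^-4/(4π·46.8) = 6.347×10^-7 K/W
  R_aerogel blanket = (1/8.98 − 1/9.61)/(4πk) = 0.007300/(4π·0.0177) = 0.03282 K/W
  R_fibreglass batt = (1/9.61 − 1/9.99)/(4πk) = 0.003958/(4π·0.0396) = 0.007954 K/W
ΣR = 0.04078 K/W
ΔT = Q·ΣR = 3980 × 0.04078 = 162.3 K
Heat flows inward, so T_out = T_in + ΔT = -152 + 162.3 = 10.3 °C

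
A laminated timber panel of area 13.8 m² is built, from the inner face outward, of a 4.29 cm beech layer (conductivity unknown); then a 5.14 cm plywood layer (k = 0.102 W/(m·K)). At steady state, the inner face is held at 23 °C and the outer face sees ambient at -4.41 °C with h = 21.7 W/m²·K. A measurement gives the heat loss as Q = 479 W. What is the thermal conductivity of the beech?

ΣR = ΔT/Q = |23 − -4.41|/479 = 0.05722 K/W
Known resistances:
  R_plywood = L/(kA) = 0.0514/(0.102·13.8) = 0.03652 K/W
  R_conv,out = 1/(hA) = 1/(21.7·13.8) = 0.003339 K/W
R_beech = ΣR − ΣR_known = 0.05722 − 0.03986 = 0.01736 K/W
L/(kA) = 0.01736 ⇒ k = 0.0429/(0.01736·13.8) = 0.179 W/m·K

k = 0.179 W/m·K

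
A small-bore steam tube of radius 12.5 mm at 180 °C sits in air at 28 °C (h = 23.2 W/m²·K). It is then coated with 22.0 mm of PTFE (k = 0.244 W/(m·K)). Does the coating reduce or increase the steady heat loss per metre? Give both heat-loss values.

Critical radius for a cylinder: r_cr = k/h = 0.0105 m = 1.05 cm.
Outer radius after coating: r₂ = 0.0125 + 0.0220 = 0.0345 m.
Since r₁ ≥ r_cr, any added insulation reduces the heat loss.
Bare: R = 1/(2πr₁h) = 0.5488 m·K/W; Q = 152/0.5488 = 277 W/m.
Coated: R = R_cond + R_conv = 0.8611 m·K/W; Q = 152/0.8611 = 177 W/m.

reduces: 277 → 177 W/m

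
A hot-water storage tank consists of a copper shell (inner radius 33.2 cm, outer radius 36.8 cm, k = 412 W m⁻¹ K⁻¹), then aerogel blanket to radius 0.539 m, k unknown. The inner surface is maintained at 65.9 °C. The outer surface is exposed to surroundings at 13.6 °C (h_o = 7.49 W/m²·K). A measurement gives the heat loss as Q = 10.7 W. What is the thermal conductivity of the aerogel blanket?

k = 0.0141 W/m·K

ΣR = ΔT/Q = |65.9 − 13.6|/10.7 = 4.888 K/W
Known resistances:
  R_copper = (1/0.332 − 1/0.368)/(4πk) = 0.2947/(4π·412) = 5.691×10^-5 K/W
  R_conv,out = 1/(4πr²h) = 1/(4π·0.539²·7.49) = 0.03657 K/W
R_aerogel blanket = ΣR − ΣR_known = 4.888 − 0.03663 = 4.851 K/W
(1/r₁−1/r₂)/(4πk) = 4.851 ⇒ k = 0.8621/(4π·4.851) = 0.0141 W/m·K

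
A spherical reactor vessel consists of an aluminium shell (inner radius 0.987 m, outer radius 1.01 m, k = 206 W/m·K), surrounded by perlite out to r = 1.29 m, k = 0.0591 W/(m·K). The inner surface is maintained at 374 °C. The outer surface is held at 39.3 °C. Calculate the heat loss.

Treat each layer as a resistance in series:
  R_aluminium = (1/0.987 − 1/1.01)/(4πk) = 0.02307/(4π·206) = 8.913×10^-6 K/W
  R_perlite = (1/1.01 − 1/1.29)/(4πk) = 0.2149/(4π·0.0591) = 0.2894 K/W
ΣR = 8.913×10^-6 + 0.2894 = 0.2894 K/W
Q = ΔT/ΣR = (374 °C − 39.3 °C)/0.2894 = 1160 W

Q = 1160 W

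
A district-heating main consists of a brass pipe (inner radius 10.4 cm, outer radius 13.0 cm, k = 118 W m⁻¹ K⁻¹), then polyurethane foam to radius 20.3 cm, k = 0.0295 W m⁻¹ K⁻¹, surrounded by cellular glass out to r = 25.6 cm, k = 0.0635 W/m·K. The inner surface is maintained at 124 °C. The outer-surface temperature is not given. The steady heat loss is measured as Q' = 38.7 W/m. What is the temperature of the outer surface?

T_out = 8.4 °C

Sum the resistances:
  R'_brass = ln(0.130/0.104)/(2πk) = 0.2231/(2π·118) = 3.010×10^-4 m·K/W
  R'_polyurethane foam = ln(0.203/0.130)/(2πk) = 0.4457/(2π·0.0295) = 2.404 m·K/W
  R'_cellular glass = ln(0.256/0.203)/(2πk) = 0.2320/(2π·0.0635) = 0.5814 m·K/W
ΣR = 2.986 m·K/W
ΔT = Q'·ΣR = 38.7 × 2.986 = 115.6 K
Heat flows outward, so T_out = T_in − ΔT = 124 − 115.6 = 8.4 °C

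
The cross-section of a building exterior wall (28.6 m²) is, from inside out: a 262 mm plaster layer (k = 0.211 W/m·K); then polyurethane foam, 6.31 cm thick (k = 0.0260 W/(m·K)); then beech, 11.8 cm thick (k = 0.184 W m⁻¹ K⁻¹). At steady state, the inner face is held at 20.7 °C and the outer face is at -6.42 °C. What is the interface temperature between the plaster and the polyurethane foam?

Treat each layer as a resistance in series:
  R_plaster = L/(kA) = 0.262/(0.211·28.6) = 0.04342 K/W
  R_polyurethane foam = L/(kA) = 0.0631/(0.0260·28.6) = 0.08486 K/W
  R_beech = L/(kA) = 0.118/(0.184·28.6) = 0.02242 K/W
ΣR = 0.04342 + 0.08486 + 0.02242 = 0.1507 K/W
Q = ΔT/ΣR = (20.7 °C − -6.42 °C)/0.1507 = 180.0 W
From the inner boundary to the plaster/polyurethane foam interface, ΣR_partial = 0.04342 K/W.
T_interface = T_in − Q·ΣR_partial = 20.7 °C − (180.0)(0.04342) = 12.9 °C

T = 12.9 °C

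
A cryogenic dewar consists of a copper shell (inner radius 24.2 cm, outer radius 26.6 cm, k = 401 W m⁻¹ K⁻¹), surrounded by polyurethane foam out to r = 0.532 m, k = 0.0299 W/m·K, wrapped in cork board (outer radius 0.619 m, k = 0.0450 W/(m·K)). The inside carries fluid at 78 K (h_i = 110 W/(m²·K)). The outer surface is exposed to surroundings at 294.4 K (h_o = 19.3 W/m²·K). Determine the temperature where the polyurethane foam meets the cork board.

Resistance network (inner→outer):
  R_conv,in = 1/(4πr²h) = 1/(4π·0.242²·110) = 0.01235 K/W
  R_copper = (1/0.242 − 1/0.266)/(4πk) = 0.3728/(4π·401) = 7.399×10^-5 K/W
  R_polyurethane foam = (1/0.266 − 1/0.532)/(4πk) = 1.880/(4π·0.0299) = 5.003 K/W
  R_cork board = (1/0.532 − 1/0.619)/(4πk) = 0.2642/(4π·0.0450) = 0.4672 K/W
  R_conv,out = 1/(4πr²h) = 1/(4π·0.619²·19.3) = 0.01076 K/W
ΣR = 0.01235 + 7.399×10^-5 + 5.003 + 0.4672 + 0.01076 = 5.493 K/W
Q = ΔT/ΣR = (78 K − 294.4 K)/5.493 = -39.40 W
From the inner boundary to the polyurethane foam/cork board interface, ΣR_partial = 5.015 K/W.
T_interface = T_in − Q·ΣR_partial = 78 K − (-39.40)(5.015) = 275.6 K

T = 275.6 K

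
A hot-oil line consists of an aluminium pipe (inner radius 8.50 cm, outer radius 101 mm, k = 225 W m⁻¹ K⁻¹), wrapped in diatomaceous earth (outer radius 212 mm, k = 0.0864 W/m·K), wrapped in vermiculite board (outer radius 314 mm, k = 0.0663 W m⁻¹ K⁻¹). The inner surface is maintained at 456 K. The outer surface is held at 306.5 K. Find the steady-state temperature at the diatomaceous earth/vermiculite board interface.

T = 367.6 K

Series thermal resistances, inner to outer:
  R'_aluminium = ln(0.101/0.0850)/(2πk) = 0.1725/(2π·225) = 1.220×10^-4 m·K/W
  R'_diatomaceous earth = ln(0.212/0.101)/(2πk) = 0.7415/(2π·0.0864) = 1.366 m·K/W
  R'_vermiculite board = ln(0.314/0.212)/(2πk) = 0.3928/(2π·0.0663) = 0.9429 m·K/W
ΣR = 1.220×10^-4 + 1.366 + 0.9429 = 2.309 m·K/W
Q' = ΔT/ΣR = (456 K − 306.5 K)/2.309 = 64.75 W/m
From the inner boundary to the diatomaceous earth/vermiculite board interface, ΣR_partial = 1.366 m·K/W.
T_interface = T_in − Q'·ΣR_partial = 456 K − (64.75)(1.366) = 367.6 K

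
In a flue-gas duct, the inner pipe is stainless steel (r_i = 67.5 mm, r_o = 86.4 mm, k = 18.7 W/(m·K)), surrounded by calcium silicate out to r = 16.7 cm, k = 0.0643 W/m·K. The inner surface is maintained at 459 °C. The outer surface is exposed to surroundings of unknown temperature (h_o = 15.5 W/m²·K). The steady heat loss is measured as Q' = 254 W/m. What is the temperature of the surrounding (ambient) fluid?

Series resistances:
  R'_stainless steel = ln(0.0864/0.0675)/(2πk) = 0.2469/(2π·18.7) = 0.002101 m·K/W
  R'_calcium silicate = ln(0.167/0.0864)/(2πk) = 0.6590/(2π·0.0643) = 1.631 m·K/W
  R'_conv,out = 1/(2πr h) = 1/(2π·0.167·15.5) = 0.06149 m·K/W
ΣR = 1.695 m·K/W
ΔT = Q'·ΣR = 254 × 1.695 = 430.5 K
Heat flows outward, so T_out = T_in − ΔT = 459 − 430.5 = 28.5 °C

T_out = 28.5 °C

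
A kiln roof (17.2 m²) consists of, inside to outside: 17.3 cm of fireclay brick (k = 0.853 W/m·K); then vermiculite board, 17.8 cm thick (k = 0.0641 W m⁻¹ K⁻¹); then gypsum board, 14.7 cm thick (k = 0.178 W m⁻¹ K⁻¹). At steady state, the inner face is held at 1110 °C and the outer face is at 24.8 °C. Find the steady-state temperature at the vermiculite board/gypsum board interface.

T = 260 °C

Treat each layer as a resistance in series:
  R_fireclay brick = L/(kA) = 0.173/(0.853·17.2) = 0.01179 K/W
  R_vermiculite board = L/(kA) = 0.178/(0.0641·17.2) = 0.1614 K/W
  R_gypsum board = L/(kA) = 0.147/(0.178·17.2) = 0.04801 K/W
ΣR = 0.01179 + 0.1614 + 0.04801 = 0.2212 K/W
Q = ΔT/ΣR = (1110 °C − 24.8 °C)/0.2212 = 4906 W
From the inner boundary to the vermiculite board/gypsum board interface, ΣR_partial = 0.1732 K/W.
T_interface = T_in − Q·ΣR_partial = 1110 °C − (4906)(0.1732) = 260 °C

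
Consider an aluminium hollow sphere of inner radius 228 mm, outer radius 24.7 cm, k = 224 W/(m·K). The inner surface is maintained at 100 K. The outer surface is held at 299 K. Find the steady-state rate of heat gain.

Q = 1660 kW

Q = 4πk·ΔT/(1/r₁ − 1/r₂) = 4π × 224 × 199 / (1/0.228 − 1/0.247) = 1.66×10^6 W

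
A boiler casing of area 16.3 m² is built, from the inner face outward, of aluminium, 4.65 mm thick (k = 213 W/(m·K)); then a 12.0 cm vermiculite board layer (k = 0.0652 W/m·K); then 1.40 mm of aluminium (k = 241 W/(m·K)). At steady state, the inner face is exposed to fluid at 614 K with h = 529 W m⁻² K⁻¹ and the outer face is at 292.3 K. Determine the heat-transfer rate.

Series thermal resistances, inner to outer:
  R_conv,in = 1/(hA) = 1/(529·16.3) = 1.160×10^-4 K/W
  R_aluminium = L/(kA) = 0.00465/(213·16.3) = 1.339×10^-6 K/W
  R_vermiculite board = L/(kA) = 0.120/(0.0652·16.3) = 0.1129 K/W
  R_aluminium = L/(kA) = 0.00140/(241·16.3) = 3.564×10^-7 K/W
ΣR = 1.160×10^-4 + 1.339×10^-6 + 0.1129 + 3.564×10^-7 = 0.1130 K/W
Q = ΔT/ΣR = (614 K − 292.3 K)/0.1130 = 2850 W

Q = 2.85 kW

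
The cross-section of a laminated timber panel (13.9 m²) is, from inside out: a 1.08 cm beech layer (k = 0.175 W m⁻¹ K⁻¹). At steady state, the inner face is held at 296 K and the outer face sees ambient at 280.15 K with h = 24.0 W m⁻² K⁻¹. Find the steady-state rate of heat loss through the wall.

Series thermal resistances, inner to outer:
  R_beech = L/(kA) = 0.0108/(0.175·13.9) = 0.004440 K/W
  R_conv,out = 1/(hA) = 1/(24.0·13.9) = 0.002998 K/W
ΣR = 0.004440 + 0.002998 = 0.007438 K/W
Q = ΔT/ΣR = (296 K − 280.15 K)/0.007438 = 2130 W

Q = 2.13 kW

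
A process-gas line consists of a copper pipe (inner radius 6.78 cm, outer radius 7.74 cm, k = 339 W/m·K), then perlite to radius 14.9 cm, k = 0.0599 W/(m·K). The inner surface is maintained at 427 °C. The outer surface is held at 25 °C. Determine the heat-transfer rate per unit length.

Resistance network (inner→outer):
  R'_copper = ln(0.0774/0.0678)/(2πk) = 0.1324/(2π·339) = 6.217×10^-5 m·K/W
  R'_perlite = ln(0.149/0.0774)/(2πk) = 0.6550/(2π·0.0599) = 1.740 m·K/W
ΣR = 6.217×10^-5 + 1.740 = 1.740 m·K/W
Q' = ΔT/ΣR = (427 °C − 25 °C)/1.740 = 231 W/m

Q' = 231 W/m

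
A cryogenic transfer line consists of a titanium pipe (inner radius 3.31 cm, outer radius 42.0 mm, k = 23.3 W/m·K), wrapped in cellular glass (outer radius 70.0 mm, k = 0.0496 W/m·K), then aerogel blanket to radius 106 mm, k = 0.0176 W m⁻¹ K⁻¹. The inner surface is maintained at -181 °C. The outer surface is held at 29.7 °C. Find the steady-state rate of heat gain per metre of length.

Treat each layer as a resistance in series:
  R'_titanium = ln(0.0420/0.0331)/(2πk) = 0.2381/(2π·23.3) = 0.001627 m·K/W
  R'_cellular glass = ln(0.0700/0.0420)/(2πk) = 0.5108/(2π·0.0496) = 1.639 m·K/W
  R'_aerogel blanket = ln(0.106/0.0700)/(2πk) = 0.4149/(2π·0.0176) = 3.752 m·K/W
ΣR = 0.001627 + 1.639 + 3.752 = 5.393 m·K/W
Q' = ΔT/ΣR = (-181 °C − 29.7 °C)/5.393 = -39.1 W/m
(Negative Q' ⇒ heat flows inward; heat gain = 39.1 W/m.)

Q' = 39.1 W/m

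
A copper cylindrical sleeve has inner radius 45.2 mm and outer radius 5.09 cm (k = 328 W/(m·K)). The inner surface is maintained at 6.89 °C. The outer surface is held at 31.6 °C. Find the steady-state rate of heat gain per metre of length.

Q' = 2πk·ΔT/ln(r₂/r₁) = 2π × 328 × 24.71 / ln(0.0509/0.0452) = 4.29×10^5 W/m

Q' = 429 kW/m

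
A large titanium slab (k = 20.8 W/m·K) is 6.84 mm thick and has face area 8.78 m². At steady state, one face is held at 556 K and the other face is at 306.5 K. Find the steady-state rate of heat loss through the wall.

Q = 6660 kW

Q = kA·ΔT/L = 20.8 × 8.78 × |556 K − 306.5 K| / 0.00684 = 6.66×10^6 W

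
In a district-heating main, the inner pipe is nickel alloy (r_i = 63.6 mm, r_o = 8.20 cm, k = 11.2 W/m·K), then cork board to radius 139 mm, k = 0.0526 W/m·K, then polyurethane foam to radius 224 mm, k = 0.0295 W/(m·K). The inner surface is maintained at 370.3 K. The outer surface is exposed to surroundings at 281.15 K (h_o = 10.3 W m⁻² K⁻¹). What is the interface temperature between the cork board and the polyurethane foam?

Series thermal resistances, inner to outer:
  R'_nickel alloy = ln(0.0820/0.0636)/(2πk) = 0.2541/(2π·11.2) = 0.003611 m·K/W
  R'_cork board = ln(0.139/0.0820)/(2πk) = 0.5278/(2π·0.0526) = 1.597 m·K/W
  R'_polyurethane foam = ln(0.224/0.139)/(2πk) = 0.4772/(2π·0.0295) = 2.574 m·K/W
  R'_conv,out = 1/(2πr h) = 1/(2π·0.224·10.3) = 0.06898 m·K/W
ΣR = 0.003611 + 1.597 + 2.574 + 0.06898 = 4.244 m·K/W
Q' = ΔT/ΣR = (370.3 K − 281.15 K)/4.244 = 21.01 W/m
From the inner boundary to the cork board/polyurethane foam interface, ΣR_partial = 1.601 m·K/W.
T_interface = T_in − Q'·ΣR_partial = 370.3 K − (21.01)(1.601) = 336.7 K

T = 336.7 K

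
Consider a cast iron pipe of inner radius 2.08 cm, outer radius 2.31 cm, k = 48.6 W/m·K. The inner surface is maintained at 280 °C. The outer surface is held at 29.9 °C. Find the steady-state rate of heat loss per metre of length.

Q' = 728 kW/m

Q' = 2πk·ΔT/ln(r₂/r₁) = 2π × 48.6 × 250.1 / ln(0.0231/0.0208) = 7.28×10^5 W/m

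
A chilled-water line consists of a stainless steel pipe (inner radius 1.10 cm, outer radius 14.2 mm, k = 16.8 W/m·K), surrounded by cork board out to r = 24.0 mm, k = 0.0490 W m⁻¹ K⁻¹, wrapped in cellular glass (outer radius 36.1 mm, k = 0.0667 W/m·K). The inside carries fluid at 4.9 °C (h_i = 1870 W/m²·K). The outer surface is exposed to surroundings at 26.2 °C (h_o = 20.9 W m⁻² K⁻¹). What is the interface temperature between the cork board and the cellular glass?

T = 17.5 °C

Resistance network (inner→outer):
  R'_conv,in = 1/(2πr h) = 1/(2π·0.0110·1870) = 0.007737 m·K/W
  R'_stainless steel = ln(0.0142/0.0110)/(2πk) = 0.2553/(2π·16.8) = 0.002419 m·K/W
  R'_cork board = ln(0.0240/0.0142)/(2πk) = 0.5248/(2π·0.0490) = 1.705 m·K/W
  R'_cellular glass = ln(0.0361/0.0240)/(2πk) = 0.4082/(2π·0.0667) = 0.9741 m·K/W
  R'_conv,out = 1/(2πr h) = 1/(2π·0.0361·20.9) = 0.2109 m·K/W
ΣR = 0.007737 + 0.002419 + 1.705 + 0.9741 + 0.2109 = 2.900 m·K/W
Q' = ΔT/ΣR = (4.9 °C − 26.2 °C)/2.900 = -7.345 W/m
From the inner boundary to the cork board/cellular glass interface, ΣR_partial = 1.715 m·K/W.
T_interface = T_in − Q'·ΣR_partial = 4.9 °C − (-7.345)(1.715) = 17.5 °C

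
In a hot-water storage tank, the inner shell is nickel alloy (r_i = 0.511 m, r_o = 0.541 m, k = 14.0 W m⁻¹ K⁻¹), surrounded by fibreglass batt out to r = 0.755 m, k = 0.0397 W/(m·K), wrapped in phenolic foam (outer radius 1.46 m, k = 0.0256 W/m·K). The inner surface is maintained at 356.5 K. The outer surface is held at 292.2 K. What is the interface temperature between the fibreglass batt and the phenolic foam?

Series thermal resistances, inner to outer:
  R_nickel alloy = (1/0.511 − 1/0.541)/(4πk) = 0.1085/(4π·14.0) = 6.168×10^-4 K/W
  R_fibreglass batt = (1/0.541 − 1/0.755)/(4πk) = 0.5239/(4π·0.0397) = 1.050 K/W
  R_phenolic foam = (1/0.755 − 1/1.46)/(4πk) = 0.6396/(4π·0.0256) = 1.988 K/W
ΣR = 6.168×10^-4 + 1.050 + 1.988 = 3.039 K/W
Q = ΔT/ΣR = (356.5 K − 292.2 K)/3.039 = 21.16 W
From the inner boundary to the fibreglass batt/phenolic foam interface, ΣR_partial = 1.051 K/W.
T_interface = T_in − Q·ΣR_partial = 356.5 K − (21.16)(1.051) = 334.3 K

T = 334.3 K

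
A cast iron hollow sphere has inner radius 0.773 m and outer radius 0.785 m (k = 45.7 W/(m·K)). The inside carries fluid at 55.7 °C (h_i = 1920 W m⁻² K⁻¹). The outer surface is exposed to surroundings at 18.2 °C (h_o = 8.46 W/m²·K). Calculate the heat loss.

Resistance network (inner→outer):
  R_conv,in = 1/(4πr²h) = 1/(4π·0.773²·1920) = 6.936×10^-5 K/W
  R_cast iron = (1/0.773 − 1/0.785)/(4πk) = 0.01978/(4π·45.7) = 3.444×10^-5 K/W
  R_conv,out = 1/(4πr²h) = 1/(4π·0.785²·8.46) = 0.01526 K/W
ΣR = 6.936×10^-5 + 3.444×10^-5 + 0.01526 = 0.01536 K/W
Q = ΔT/ΣR = (55.7 °C − 18.2 °C)/0.01536 = 2440 W

Q = 2.44 kW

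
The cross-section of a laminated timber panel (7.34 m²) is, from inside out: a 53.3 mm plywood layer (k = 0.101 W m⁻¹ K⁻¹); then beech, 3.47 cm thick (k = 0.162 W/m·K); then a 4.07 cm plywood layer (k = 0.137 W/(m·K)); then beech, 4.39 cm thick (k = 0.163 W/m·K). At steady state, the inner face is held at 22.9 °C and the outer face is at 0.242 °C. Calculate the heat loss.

Q = 127 W

Resistance network (inner→outer):
  R_plywood = L/(kA) = 0.0533/(0.101·7.34) = 0.07190 K/W
  R_beech = L/(kA) = 0.0347/(0.162·7.34) = 0.02918 K/W
  R_plywood = L/(kA) = 0.0407/(0.137·7.34) = 0.04047 K/W
  R_beech = L/(kA) = 0.0439/(0.163·7.34) = 0.03669 K/W
ΣR = 0.07190 + 0.02918 + 0.04047 + 0.03669 = 0.1782 K/W
Q = ΔT/ΣR = (22.9 °C − 0.242 °C)/0.1782 = 127 W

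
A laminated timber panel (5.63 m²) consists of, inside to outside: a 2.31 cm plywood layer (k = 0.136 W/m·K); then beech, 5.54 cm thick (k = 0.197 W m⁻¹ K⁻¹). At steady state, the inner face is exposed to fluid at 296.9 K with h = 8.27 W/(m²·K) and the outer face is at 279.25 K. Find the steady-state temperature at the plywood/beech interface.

T = 287.9 K

Resistance network (inner→outer):
  R_conv,in = 1/(hA) = 1/(8.27·5.63) = 0.02148 K/W
  R_plywood = L/(kA) = 0.0231/(0.136·5.63) = 0.03017 K/W
  R_beech = L/(kA) = 0.0554/(0.197·5.63) = 0.04995 K/W
ΣR = 0.02148 + 0.03017 + 0.04995 = 0.1016 K/W
Q = ΔT/ΣR = (296.9 K − 279.25 K)/0.1016 = 173.7 W
From the inner boundary to the plywood/beech interface, ΣR_partial = 0.05165 K/W.
T_interface = T_in − Q·ΣR_partial = 296.9 K − (173.7)(0.05165) = 287.9 K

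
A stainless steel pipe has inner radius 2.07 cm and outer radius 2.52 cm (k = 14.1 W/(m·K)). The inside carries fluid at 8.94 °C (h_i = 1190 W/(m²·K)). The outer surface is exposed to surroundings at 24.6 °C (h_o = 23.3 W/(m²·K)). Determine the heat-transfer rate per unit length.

Q' = 56.0 W/m

Resistance network (inner→outer):
  R'_conv,in = 1/(2πr h) = 1/(2π·0.0207·1190) = 0.006461 m·K/W
  R'_stainless steel = ln(0.0252/0.0207)/(2πk) = 0.1967/(2π·14.1) = 0.002220 m·K/W
  R'_conv,out = 1/(2πr h) = 1/(2π·0.0252·23.3) = 0.2711 m·K/W
ΣR = 0.006461 + 0.002220 + 0.2711 = 0.2798 m·K/W
Q' = ΔT/ΣR = (8.94 °C − 24.6 °C)/0.2798 = -56.0 W/m
(Negative Q' ⇒ heat flows inward; heat gain = 56.0 W/m.)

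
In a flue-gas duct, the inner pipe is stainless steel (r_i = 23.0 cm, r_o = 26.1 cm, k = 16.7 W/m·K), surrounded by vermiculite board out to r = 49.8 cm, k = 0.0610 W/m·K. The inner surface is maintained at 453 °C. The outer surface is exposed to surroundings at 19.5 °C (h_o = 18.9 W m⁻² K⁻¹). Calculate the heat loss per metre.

Treat each layer as a resistance in series:
  R'_stainless steel = ln(0.261/0.230)/(2πk) = 0.1264/(2π·16.7) = 0.001205 m·K/W
  R'_vermiculite board = ln(0.498/0.261)/(2πk) = 0.6461/(2π·0.0610) = 1.686 m·K/W
  R'_conv,out = 1/(2πr h) = 1/(2π·0.498·18.9) = 0.01691 m·K/W
ΣR = 0.001205 + 1.686 + 0.01691 = 1.704 m·K/W
Q' = ΔT/ΣR = (453 °C − 19.5 °C)/1.704 = 254 W/m

Q' = 254 W/m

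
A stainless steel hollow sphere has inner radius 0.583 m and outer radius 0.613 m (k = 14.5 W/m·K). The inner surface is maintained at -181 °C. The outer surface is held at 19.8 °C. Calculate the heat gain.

Q = 436 kW

Q = 4πk·ΔT/(1/r₁ − 1/r₂) = 4π × 14.5 × 200.8 / (1/0.583 − 1/0.613) = 4.36×10^5 W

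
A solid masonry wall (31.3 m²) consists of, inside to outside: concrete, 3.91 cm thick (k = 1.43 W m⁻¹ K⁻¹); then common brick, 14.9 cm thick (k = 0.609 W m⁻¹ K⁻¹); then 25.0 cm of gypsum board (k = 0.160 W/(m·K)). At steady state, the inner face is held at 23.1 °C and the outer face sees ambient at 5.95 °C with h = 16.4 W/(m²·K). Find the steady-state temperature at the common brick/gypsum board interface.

T = 20.6 °C

Treat each layer as a resistance in series:
  R_concrete = L/(kA) = 0.0391/(1.43·31.3) = 8.736×10^-4 K/W
  R_common brick = L/(kA) = 0.149/(0.609·31.3) = 0.007817 K/W
  R_gypsum board = L/(kA) = 0.250/(0.160·31.3) = 0.04992 K/W
  R_conv,out = 1/(hA) = 1/(16.4·31.3) = 0.001948 K/W
ΣR = 8.736×10^-4 + 0.007817 + 0.04992 + 0.001948 = 0.06056 K/W
Q = ΔT/ΣR = (23.1 °C − 5.95 °C)/0.06056 = 283.2 W
From the inner boundary to the common brick/gypsum board interface, ΣR_partial = 0.008691 K/W.
T_interface = T_in − Q·ΣR_partial = 23.1 °C − (283.2)(0.008691) = 20.6 °C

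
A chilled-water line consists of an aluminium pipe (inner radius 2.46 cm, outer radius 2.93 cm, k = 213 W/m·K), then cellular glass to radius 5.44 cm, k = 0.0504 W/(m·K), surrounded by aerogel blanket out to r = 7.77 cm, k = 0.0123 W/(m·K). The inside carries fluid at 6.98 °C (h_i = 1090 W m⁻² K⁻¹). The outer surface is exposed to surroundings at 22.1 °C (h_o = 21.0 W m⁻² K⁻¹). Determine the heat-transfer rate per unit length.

Resistance network (inner→outer):
  R'_conv,in = 1/(2πr h) = 1/(2π·0.0246·1090) = 0.005936 m·K/W
  R'_aluminium = ln(0.0293/0.0246)/(2πk) = 0.1748/(2π·213) = 1.306×10^-4 m·K/W
  R'_cellular glass = ln(0.0544/0.0293)/(2πk) = 0.6188/(2π·0.0504) = 1.954 m·K/W
  R'_aerogel blanket = ln(0.0777/0.0544)/(2πk) = 0.3565/(2π·0.0123) = 4.613 m·K/W
  R'_conv,out = 1/(2πr h) = 1/(2π·0.0777·21.0) = 0.09754 m·K/W
ΣR = 0.005936 + 1.306×10^-4 + 1.954 + 4.613 + 0.09754 = 6.671 m·K/W
Q' = ΔT/ΣR = (6.98 °C − 22.1 °C)/6.671 = -2.27 W/m
(Negative Q' ⇒ heat flows inward; heat gain = 2.27 W/m.)

Q' = 2.27 W/m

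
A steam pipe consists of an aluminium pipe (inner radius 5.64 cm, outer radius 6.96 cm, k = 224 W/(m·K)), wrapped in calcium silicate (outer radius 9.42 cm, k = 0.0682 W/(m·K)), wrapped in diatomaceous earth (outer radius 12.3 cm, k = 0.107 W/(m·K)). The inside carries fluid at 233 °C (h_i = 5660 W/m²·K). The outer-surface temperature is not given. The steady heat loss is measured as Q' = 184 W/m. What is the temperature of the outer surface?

Series resistances:
  R'_conv,in = 1/(2πr h) = 1/(2π·0.0564·5660) = 4.986×10^-4 m·K/W
  R'_aluminium = ln(0.0696/0.0564)/(2πk) = 0.2103/(2π·224) = 1.494×10^-4 m·K/W
  R'_calcium silicate = ln(0.0942/0.0696)/(2πk) = 0.3027/(2π·0.0682) = 0.7063 m·K/W
  R'_diatomaceous earth = ln(0.123/0.0942)/(2πk) = 0.2668/(2π·0.107) = 0.3968 m·K/W
ΣR = 1.104 m·K/W
ΔT = Q'·ΣR = 184 × 1.104 = 203.1 K
Heat flows outward, so T_out = T_in − ΔT = 233 − 203.1 = 29.9 °C

T_out = 29.9 °C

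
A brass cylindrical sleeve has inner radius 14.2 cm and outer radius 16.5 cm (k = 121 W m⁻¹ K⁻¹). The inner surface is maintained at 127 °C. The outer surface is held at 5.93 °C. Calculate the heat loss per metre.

Q' = 2πk·ΔT/ln(r₂/r₁) = 2π × 121 × 121.07 / ln(0.165/0.142) = 6.13×10^5 W/m

Q' = 613 kW/m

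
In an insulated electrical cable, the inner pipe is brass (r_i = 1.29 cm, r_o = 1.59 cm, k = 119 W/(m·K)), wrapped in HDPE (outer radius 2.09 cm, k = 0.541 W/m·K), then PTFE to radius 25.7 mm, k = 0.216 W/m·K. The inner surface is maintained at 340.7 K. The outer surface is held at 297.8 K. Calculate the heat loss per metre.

Q' = 184 W/m

Treat each layer as a resistance in series:
  R'_brass = ln(0.0159/0.0129)/(2πk) = 0.2091/(2π·119) = 2.796×10^-4 m·K/W
  R'_HDPE = ln(0.0209/0.0159)/(2πk) = 0.2734/(2π·0.541) = 0.08044 m·K/W
  R'_PTFE = ln(0.0257/0.0209)/(2πk) = 0.2067/(2π·0.216) = 0.1523 m·K/W
ΣR = 2.796×10^-4 + 0.08044 + 0.1523 = 0.2330 m·K/W
Q' = ΔT/ΣR = (340.7 K − 297.8 K)/0.2330 = 184 W/m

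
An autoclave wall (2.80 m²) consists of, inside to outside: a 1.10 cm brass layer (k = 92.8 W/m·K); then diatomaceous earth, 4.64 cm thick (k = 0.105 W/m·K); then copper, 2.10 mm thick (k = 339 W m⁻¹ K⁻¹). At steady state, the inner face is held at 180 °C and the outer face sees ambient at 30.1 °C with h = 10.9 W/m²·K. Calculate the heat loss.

Q = 786 W

Treat each layer as a resistance in series:
  R_brass = L/(kA) = 0.0110/(92.8·2.80) = 4.233×10^-5 K/W
  R_diatomaceous earth = L/(kA) = 0.0464/(0.105·2.80) = 0.1578 K/W
  R_copper = L/(kA) = 0.00210/(339·2.80) = 2.212×10^-6 K/W
  R_conv,out = 1/(hA) = 1/(10.9·2.80) = 0.03277 K/W
ΣR = 4.233×10^-5 + 0.1578 + 2.212×10^-6 + 0.03277 = 0.1906 K/W
Q = ΔT/ΣR = (180 °C − 30.1 °C)/0.1906 = 786 W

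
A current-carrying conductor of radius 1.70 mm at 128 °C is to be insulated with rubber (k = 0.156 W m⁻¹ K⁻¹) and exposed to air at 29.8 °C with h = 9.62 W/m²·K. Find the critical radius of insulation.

r_cr = 1.62 cm

For a cylinder, r_cr = k_ins/h = 0.156/9.62 = 0.0162 m = 1.62 cm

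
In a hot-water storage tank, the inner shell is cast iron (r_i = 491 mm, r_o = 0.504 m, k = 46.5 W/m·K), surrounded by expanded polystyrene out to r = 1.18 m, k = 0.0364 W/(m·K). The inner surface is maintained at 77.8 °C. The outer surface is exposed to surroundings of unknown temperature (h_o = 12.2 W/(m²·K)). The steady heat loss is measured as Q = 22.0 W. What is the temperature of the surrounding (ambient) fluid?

Series resistances:
  R_cast iron = (1/0.491 − 1/0.504)/(4πk) = 0.05253/(4π·46.5) = 8.990×10^-5 K/W
  R_expanded polystyrene = (1/0.504 − 1/1.18)/(4πk) = 1.137/(4π·0.0364) = 2.485 K/W
  R_conv,out = 1/(4πr²h) = 1/(4π·1.18²·12.2) = 0.004685 K/W
ΣR = 2.490 K/W
ΔT = Q·ΣR = 22.0 × 2.490 = 54.78 K
Heat flows outward, so T_out = T_in − ΔT = 77.8 − 54.78 = 23.0 °C

T_out = 23.0 °C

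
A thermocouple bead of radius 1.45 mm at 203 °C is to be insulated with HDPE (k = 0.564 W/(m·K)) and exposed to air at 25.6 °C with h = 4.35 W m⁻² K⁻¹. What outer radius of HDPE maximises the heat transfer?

r_cr = 25.9 cm

For a sphere, r_cr = 2k_ins/h = 2·0.564/4.35 = 0.259 m = 25.9 cm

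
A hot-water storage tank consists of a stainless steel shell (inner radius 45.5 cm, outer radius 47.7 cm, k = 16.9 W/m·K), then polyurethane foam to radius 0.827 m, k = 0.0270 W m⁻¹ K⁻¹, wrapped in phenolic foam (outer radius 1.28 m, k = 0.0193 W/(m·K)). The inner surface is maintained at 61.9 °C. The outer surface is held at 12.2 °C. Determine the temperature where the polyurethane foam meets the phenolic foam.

T = 32.2 °C

Treat each layer as a resistance in series:
  R_stainless steel = (1/0.455 − 1/0.477)/(4πk) = 0.1014/(4π·16.9) = 4.773×10^-4 K/W
  R_polyurethane foam = (1/0.477 − 1/0.827)/(4πk) = 0.8872/(4π·0.0270) = 2.615 K/W
  R_phenolic foam = (1/0.827 − 1/1.28)/(4πk) = 0.4279/(4π·0.0193) = 1.764 K/W
ΣR = 4.773×10^-4 + 2.615 + 1.764 = 4.379 K/W
Q = ΔT/ΣR = (61.9 °C − 12.2 °C)/4.379 = 11.35 W
From the inner boundary to the polyurethane foam/phenolic foam interface, ΣR_partial = 2.615 K/W.
T_interface = T_in − Q·ΣR_partial = 61.9 °C − (11.35)(2.615) = 32.2 °C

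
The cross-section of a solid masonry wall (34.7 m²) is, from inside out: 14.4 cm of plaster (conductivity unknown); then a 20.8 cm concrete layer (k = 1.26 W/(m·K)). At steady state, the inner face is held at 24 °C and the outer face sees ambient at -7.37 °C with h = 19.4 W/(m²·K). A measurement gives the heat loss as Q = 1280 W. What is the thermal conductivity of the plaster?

ΣR = ΔT/Q = |24 − -7.37|/1280 = 0.02451 K/W
Known resistances:
  R_concrete = L/(kA) = 0.208/(1.26·34.7) = 0.004757 K/W
  R_conv,out = 1/(hA) = 1/(19.4·34.7) = 0.001485 K/W
R_plaster = ΣR − ΣR_known = 0.02451 − 0.006242 = 0.01827 K/W
L/(kA) = 0.01827 ⇒ k = 0.144/(0.01827·34.7) = 0.227 W/m·K

k = 0.227 W/m·K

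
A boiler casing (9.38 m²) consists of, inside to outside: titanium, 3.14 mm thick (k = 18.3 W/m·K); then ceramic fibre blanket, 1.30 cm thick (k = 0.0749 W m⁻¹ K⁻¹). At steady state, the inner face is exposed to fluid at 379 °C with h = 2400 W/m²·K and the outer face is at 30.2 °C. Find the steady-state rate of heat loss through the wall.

Q = 18.8 kW

Series thermal resistances, inner to outer:
  R_conv,in = 1/(hA) = 1/(2400·9.38) = 4.442×10^-5 K/W
  R_titanium = L/(kA) = 0.00314/(18.3·9.38) = 1.829×10^-5 K/W
  R_ceramic fibre blanket = L/(kA) = 0.0130/(0.0749·9.38) = 0.01850 K/W
ΣR = 4.442×10^-5 + 1.829×10^-5 + 0.01850 = 0.01856 K/W
Q = ΔT/ΣR = (379 °C − 30.2 °C)/0.01856 = 18800 W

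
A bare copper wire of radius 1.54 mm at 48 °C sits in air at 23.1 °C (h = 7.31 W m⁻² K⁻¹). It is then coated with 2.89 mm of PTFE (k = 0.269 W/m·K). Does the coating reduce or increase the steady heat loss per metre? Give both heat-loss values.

increases: 1.76 → 4.49 W/m

Critical radius for a cylinder: r_cr = k/h = 0.0368 m = 3.68 cm.
Outer radius after coating: r₂ = 0.00154 + 0.00289 = 0.00443 m.
Since r₁ < r_cr and r₂ ≤ r_cr, the coating moves toward the maximum at r_cr — heat loss rises.
Bare: R = 1/(2πr₁h) = 14.14 m·K/W; Q = 24.9/14.14 = 1.76 W/m.
Coated: R = R_cond + R_conv = 5.540 m·K/W; Q = 24.9/5.540 = 4.49 W/m.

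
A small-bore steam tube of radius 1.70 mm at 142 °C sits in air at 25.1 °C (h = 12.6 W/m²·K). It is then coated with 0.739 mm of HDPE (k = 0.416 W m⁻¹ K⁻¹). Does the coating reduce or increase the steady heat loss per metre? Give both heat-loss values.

increases: 15.7 → 22.0 W/m

Critical radius for a cylinder: r_cr = k/h = 0.0330 m = 3.30 cm.
Outer radius after coating: r₂ = 0.00170 + 7.39×10^-4 = 0.002439 m.
Since r₁ < r_cr and r₂ ≤ r_cr, the coating moves toward the maximum at r_cr — heat loss rises.
Bare: R = 1/(2πr₁h) = 7.430 m·K/W; Q = 116.9/7.430 = 15.7 W/m.
Coated: R = R_cond + R_conv = 5.317 m·K/W; Q = 116.9/5.317 = 22.0 W/m.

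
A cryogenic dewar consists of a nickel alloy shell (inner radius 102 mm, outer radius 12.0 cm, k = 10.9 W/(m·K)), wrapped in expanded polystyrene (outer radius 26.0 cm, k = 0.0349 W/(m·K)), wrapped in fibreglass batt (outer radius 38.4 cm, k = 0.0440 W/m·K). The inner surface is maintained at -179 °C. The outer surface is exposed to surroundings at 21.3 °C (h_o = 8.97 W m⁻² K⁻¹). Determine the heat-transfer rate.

Treat each layer as a resistance in series:
  R_nickel alloy = (1/0.102 − 1/0.120)/(4πk) = 1.471/(4π·10.9) = 0.01074 K/W
  R_expanded polystyrene = (1/0.120 − 1/0.260)/(4πk) = 4.487/(4π·0.0349) = 10.23 K/W
  R_fibreglass batt = (1/0.260 − 1/0.384)/(4πk) = 1.242/(4π·0.0440) = 2.246 K/W
  R_conv,out = 1/(4πr²h) = 1/(4π·0.384²·8.97) = 0.06016 K/W
ΣR = 0.01074 + 10.23 + 2.246 + 0.06016 = 12.55 K/W
Q = ΔT/ΣR = (-179 °C − 21.3 °C)/12.55 = -16.0 W
(Negative Q ⇒ heat flows inward; heat gain = 16.0 W.)

Q = 16.0 W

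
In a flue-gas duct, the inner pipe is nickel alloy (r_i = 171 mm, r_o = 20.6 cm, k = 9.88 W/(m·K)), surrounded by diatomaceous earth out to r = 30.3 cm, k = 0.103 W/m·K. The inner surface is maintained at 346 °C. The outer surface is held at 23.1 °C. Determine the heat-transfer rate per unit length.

Q' = 539 W/m

Treat each layer as a resistance in series:
  R'_nickel alloy = ln(0.206/0.171)/(2πk) = 0.1862/(2π·9.88) = 0.003000 m·K/W
  R'_diatomaceous earth = ln(0.303/0.206)/(2πk) = 0.3859/(2π·0.103) = 0.5962 m·K/W
ΣR = 0.003000 + 0.5962 = 0.5992 m·K/W
Q' = ΔT/ΣR = (346 °C − 23.1 °C)/0.5992 = 539 W/m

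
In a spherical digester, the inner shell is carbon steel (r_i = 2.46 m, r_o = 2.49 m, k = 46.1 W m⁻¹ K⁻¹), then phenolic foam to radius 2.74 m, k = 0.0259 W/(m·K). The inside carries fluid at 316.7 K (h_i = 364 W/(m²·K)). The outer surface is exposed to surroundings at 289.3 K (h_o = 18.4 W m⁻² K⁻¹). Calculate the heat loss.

Series thermal resistances, inner to outer:
  R_conv,in = 1/(4πr²h) = 1/(4π·2.46²·364) = 3.613×10^-5 K/W
  R_carbon steel = (1/2.46 − 1/2.49)/(4πk) = 0.004898/(4π·46.1) = 8.454×10^-6 K/W
  R_phenolic foam = (1/2.49 − 1/2.74)/(4πk) = 0.03664/(4π·0.0259) = 0.1126 K/W
  R_conv,out = 1/(4πr²h) = 1/(4π·2.74²·18.4) = 5.761×10^-4 K/W
ΣR = 3.613×10^-5 + 8.454×10^-6 + 0.1126 + 5.761×10^-4 = 0.1132 K/W
Q = ΔT/ΣR = (316.7 K − 289.3 K)/0.1132 = 242 W

Q = 242 W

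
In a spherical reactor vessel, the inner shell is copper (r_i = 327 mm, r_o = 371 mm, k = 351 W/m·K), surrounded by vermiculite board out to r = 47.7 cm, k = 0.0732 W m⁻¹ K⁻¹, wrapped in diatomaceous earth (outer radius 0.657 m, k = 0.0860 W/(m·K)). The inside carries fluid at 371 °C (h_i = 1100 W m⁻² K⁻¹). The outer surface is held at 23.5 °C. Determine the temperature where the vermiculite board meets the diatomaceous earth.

Series thermal resistances, inner to outer:
  R_conv,in = 1/(4πr²h) = 1/(4π·0.327²·1100) = 6.766×10^-4 K/W
  R_copper = (1/0.327 − 1/0.371)/(4πk) = 0.3627/(4π·351) = 8.223×10^-5 K/W
  R_vermiculite board = (1/0.371 − 1/0.477)/(4πk) = 0.5990/(4π·0.0732) = 0.6512 K/W
  R_diatomaceous earth = (1/0.477 − 1/0.657)/(4πk) = 0.5744/(4π·0.0860) = 0.5315 K/W
ΣR = 6.766×10^-4 + 8.223×10^-5 + 0.6512 + 0.5315 = 1.183 K/W
Q = ΔT/ΣR = (371 °C − 23.5 °C)/1.183 = 293.7 W
From the inner boundary to the vermiculite board/diatomaceous earth interface, ΣR_partial = 0.6520 K/W.
T_interface = T_in − Q·ΣR_partial = 371 °C − (293.7)(0.6520) = 180 °C

T = 180 °C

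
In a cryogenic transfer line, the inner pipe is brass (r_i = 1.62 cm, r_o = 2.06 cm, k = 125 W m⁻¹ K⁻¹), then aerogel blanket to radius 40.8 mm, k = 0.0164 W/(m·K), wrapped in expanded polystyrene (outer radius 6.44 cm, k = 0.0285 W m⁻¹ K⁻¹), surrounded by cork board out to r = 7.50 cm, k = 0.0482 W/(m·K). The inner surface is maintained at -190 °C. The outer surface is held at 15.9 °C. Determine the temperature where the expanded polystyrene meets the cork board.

T = 5.2 °C

Resistance network (inner→outer):
  R'_brass = ln(0.0206/0.0162)/(2πk) = 0.2403/(2π·125) = 3.059×10^-4 m·K/W
  R'_aerogel blanket = ln(0.0408/0.0206)/(2πk) = 0.6834/(2π·0.0164) = 6.632 m·K/W
  R'_expanded polystyrene = ln(0.0644/0.0408)/(2πk) = 0.4564/(2π·0.0285) = 2.549 m·K/W
  R'_cork board = ln(0.0750/0.0644)/(2πk) = 0.1524/(2π·0.0482) = 0.5031 m·K/W
ΣR = 3.059×10^-4 + 6.632 + 2.549 + 0.5031 = 9.684 m·K/W
Q' = ΔT/ΣR = (-190 °C − 15.9 °C)/9.684 = -21.26 W/m
From the inner boundary to the expanded polystyrene/cork board interface, ΣR_partial = 9.181 m·K/W.
T_interface = T_in − Q'·ΣR_partial = -190 °C − (-21.26)(9.181) = 5.2 °C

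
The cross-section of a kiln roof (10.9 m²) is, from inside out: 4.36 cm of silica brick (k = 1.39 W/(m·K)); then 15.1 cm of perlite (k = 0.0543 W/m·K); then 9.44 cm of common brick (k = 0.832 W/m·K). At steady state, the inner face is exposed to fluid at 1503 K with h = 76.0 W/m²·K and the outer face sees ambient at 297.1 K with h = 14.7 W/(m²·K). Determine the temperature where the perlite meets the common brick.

T = 370 K

Series thermal resistances, inner to outer:
  R_conv,in = 1/(hA) = 1/(76.0·10.9) = 0.001207 K/W
  R_silica brick = L/(kA) = 0.0436/(1.39·10.9) = 0.002878 K/W
  R_perlite = L/(kA) = 0.151/(0.0543·10.9) = 0.2551 K/W
  R_common brick = L/(kA) = 0.0944/(0.832·10.9) = 0.01041 K/W
  R_conv,out = 1/(hA) = 1/(14.7·10.9) = 0.006241 K/W
ΣR = 0.001207 + 0.002878 + 0.2551 + 0.01041 + 0.006241 = 0.2758 K/W
Q = ΔT/ΣR = (1503 K − 297.1 K)/0.2758 = 4372 W
From the inner boundary to the perlite/common brick interface, ΣR_partial = 0.2592 K/W.
T_interface = T_in − Q·ΣR_partial = 1503 K − (4372)(0.2592) = 370 K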